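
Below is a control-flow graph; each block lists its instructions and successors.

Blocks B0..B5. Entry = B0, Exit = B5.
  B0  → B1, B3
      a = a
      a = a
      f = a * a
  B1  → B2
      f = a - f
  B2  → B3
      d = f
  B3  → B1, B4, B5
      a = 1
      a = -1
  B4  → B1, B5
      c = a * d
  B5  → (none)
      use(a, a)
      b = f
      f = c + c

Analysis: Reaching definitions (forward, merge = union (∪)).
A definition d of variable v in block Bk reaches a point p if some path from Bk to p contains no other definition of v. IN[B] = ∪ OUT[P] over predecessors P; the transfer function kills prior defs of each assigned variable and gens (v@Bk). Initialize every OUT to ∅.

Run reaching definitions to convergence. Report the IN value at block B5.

Answer: {a@B3, c@B4, d@B2, f@B0, f@B1}

Working:
Fixpoint table:
  B0:  IN={}  OUT={a@B0, f@B0}
  B1:  IN={a@B0, a@B3, c@B4, d@B2, f@B0, f@B1}  OUT={a@B0, a@B3, c@B4, d@B2, f@B1}
  B2:  IN={a@B0, a@B3, c@B4, d@B2, f@B1}  OUT={a@B0, a@B3, c@B4, d@B2, f@B1}
  B3:  IN={a@B0, a@B3, c@B4, d@B2, f@B0, f@B1}  OUT={a@B3, c@B4, d@B2, f@B0, f@B1}
  B4:  IN={a@B3, c@B4, d@B2, f@B0, f@B1}  OUT={a@B3, c@B4, d@B2, f@B0, f@B1}
  B5:  IN={a@B3, c@B4, d@B2, f@B0, f@B1}  OUT={a@B3, b@B5, c@B4, d@B2, f@B5}

Merge at B5: IN[B5] = OUT[B3] ⊔ OUT[B4] = {a@B3, c@B4, d@B2, f@B0, f@B1}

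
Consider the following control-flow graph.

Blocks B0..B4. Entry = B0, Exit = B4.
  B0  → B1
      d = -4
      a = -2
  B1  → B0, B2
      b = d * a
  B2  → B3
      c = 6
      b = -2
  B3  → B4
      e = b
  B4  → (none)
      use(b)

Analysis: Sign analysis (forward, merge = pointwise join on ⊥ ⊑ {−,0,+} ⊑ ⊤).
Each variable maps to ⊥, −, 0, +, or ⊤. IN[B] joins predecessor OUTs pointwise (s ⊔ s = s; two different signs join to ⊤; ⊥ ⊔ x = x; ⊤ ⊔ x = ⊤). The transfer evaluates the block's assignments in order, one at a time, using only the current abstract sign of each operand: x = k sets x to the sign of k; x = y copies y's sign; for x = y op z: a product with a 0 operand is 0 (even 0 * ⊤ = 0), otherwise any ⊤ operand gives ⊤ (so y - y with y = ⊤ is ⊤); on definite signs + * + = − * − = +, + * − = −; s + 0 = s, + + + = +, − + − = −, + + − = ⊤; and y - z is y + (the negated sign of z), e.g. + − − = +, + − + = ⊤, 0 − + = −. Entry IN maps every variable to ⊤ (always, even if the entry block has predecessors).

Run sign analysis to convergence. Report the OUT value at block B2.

Converged values:
  B0: | IN=(all ⊤) | OUT={a:-, d:-; rest ⊤}
  B1: | IN={a:-, d:-; rest ⊤} | OUT={a:-, b:+, d:-; rest ⊤}
  B2: | IN={a:-, b:+, d:-; rest ⊤} | OUT={a:-, b:-, c:+, d:-; rest ⊤}
  B3: | IN={a:-, b:-, c:+, d:-; rest ⊤} | OUT={a:-, b:-, c:+, d:-, e:-; rest ⊤}
  B4: | IN={a:-, b:-, c:+, d:-, e:-; rest ⊤} | OUT={a:-, b:-, c:+, d:-, e:-; rest ⊤}

Merge at B2: IN[B2] = OUT[B1] = {a: -, b: +, c: ⊤, d: -, e: ⊤, f: ⊤}
Applying B2's transfer function to that IN value gives OUT[B2] (row B2 above).

Answer: {a: -, b: -, c: +, d: -, e: ⊤, f: ⊤}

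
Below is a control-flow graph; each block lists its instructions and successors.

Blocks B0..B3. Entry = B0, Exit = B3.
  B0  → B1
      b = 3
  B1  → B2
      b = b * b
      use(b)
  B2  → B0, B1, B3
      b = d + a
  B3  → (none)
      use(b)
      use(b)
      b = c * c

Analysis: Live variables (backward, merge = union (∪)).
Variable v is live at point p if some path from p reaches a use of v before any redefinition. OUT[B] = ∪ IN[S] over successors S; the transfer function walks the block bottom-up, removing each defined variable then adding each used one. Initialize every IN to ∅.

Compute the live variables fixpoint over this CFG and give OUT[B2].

Fixpoint table:
  B0: | IN={a, c, d} | OUT={a, b, c, d}
  B1: | IN={a, b, c, d} | OUT={a, c, d}
  B2: | IN={a, c, d} | OUT={a, b, c, d}
  B3: | IN={b, c} | OUT={}

Merge at B2: OUT[B2] = IN[B0] ⊔ IN[B1] ⊔ IN[B3] = {a, b, c, d}

Answer: {a, b, c, d}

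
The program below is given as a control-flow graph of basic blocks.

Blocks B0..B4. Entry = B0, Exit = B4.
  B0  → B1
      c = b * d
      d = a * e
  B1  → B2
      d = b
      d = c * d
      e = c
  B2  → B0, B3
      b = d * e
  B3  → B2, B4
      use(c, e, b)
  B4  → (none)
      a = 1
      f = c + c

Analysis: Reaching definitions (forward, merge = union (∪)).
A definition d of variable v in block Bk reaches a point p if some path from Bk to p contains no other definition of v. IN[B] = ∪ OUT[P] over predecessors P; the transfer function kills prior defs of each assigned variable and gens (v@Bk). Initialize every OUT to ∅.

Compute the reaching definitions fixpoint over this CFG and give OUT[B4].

Answer: {a@B4, b@B2, c@B0, d@B1, e@B1, f@B4}

Trace:
Per-block solution:
  B0:   IN={b@B2, c@B0, d@B1, e@B1}   OUT={b@B2, c@B0, d@B0, e@B1}
  B1:   IN={b@B2, c@B0, d@B0, e@B1}   OUT={b@B2, c@B0, d@B1, e@B1}
  B2:   IN={b@B2, c@B0, d@B1, e@B1}   OUT={b@B2, c@B0, d@B1, e@B1}
  B3:   IN={b@B2, c@B0, d@B1, e@B1}   OUT={b@B2, c@B0, d@B1, e@B1}
  B4:   IN={b@B2, c@B0, d@B1, e@B1}   OUT={a@B4, b@B2, c@B0, d@B1, e@B1, f@B4}

Merge at B4: IN[B4] = OUT[B3] = {b@B2, c@B0, d@B1, e@B1}
Applying B4's transfer function to that IN value gives OUT[B4] (row B4 above).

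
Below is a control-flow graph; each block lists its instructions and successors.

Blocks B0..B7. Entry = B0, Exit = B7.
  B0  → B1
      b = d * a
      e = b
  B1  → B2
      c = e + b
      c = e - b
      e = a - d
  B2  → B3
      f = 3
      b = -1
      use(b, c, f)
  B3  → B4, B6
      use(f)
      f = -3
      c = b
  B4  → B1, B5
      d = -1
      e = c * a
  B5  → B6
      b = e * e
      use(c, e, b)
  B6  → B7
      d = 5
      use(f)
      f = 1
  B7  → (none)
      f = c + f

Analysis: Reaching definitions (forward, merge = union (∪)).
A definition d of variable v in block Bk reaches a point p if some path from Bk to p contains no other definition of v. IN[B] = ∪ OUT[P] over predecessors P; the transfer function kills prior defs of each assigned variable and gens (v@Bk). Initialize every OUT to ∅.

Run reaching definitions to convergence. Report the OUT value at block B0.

Answer: {b@B0, e@B0}

Trace:
Converged values:
  B0:  IN={}  OUT={b@B0, e@B0}
  B1:  IN={b@B0, b@B2, c@B3, d@B4, e@B0, e@B4, f@B3}  OUT={b@B0, b@B2, c@B1, d@B4, e@B1, f@B3}
  B2:  IN={b@B0, b@B2, c@B1, d@B4, e@B1, f@B3}  OUT={b@B2, c@B1, d@B4, e@B1, f@B2}
  B3:  IN={b@B2, c@B1, d@B4, e@B1, f@B2}  OUT={b@B2, c@B3, d@B4, e@B1, f@B3}
  B4:  IN={b@B2, c@B3, d@B4, e@B1, f@B3}  OUT={b@B2, c@B3, d@B4, e@B4, f@B3}
  B5:  IN={b@B2, c@B3, d@B4, e@B4, f@B3}  OUT={b@B5, c@B3, d@B4, e@B4, f@B3}
  B6:  IN={b@B2, b@B5, c@B3, d@B4, e@B1, e@B4, f@B3}  OUT={b@B2, b@B5, c@B3, d@B6, e@B1, e@B4, f@B6}
  B7:  IN={b@B2, b@B5, c@B3, d@B6, e@B1, e@B4, f@B6}  OUT={b@B2, b@B5, c@B3, d@B6, e@B1, e@B4, f@B7}

B0 is the boundary node: IN[B0] = {}
Applying B0's transfer function to that IN value gives OUT[B0] (row B0 above).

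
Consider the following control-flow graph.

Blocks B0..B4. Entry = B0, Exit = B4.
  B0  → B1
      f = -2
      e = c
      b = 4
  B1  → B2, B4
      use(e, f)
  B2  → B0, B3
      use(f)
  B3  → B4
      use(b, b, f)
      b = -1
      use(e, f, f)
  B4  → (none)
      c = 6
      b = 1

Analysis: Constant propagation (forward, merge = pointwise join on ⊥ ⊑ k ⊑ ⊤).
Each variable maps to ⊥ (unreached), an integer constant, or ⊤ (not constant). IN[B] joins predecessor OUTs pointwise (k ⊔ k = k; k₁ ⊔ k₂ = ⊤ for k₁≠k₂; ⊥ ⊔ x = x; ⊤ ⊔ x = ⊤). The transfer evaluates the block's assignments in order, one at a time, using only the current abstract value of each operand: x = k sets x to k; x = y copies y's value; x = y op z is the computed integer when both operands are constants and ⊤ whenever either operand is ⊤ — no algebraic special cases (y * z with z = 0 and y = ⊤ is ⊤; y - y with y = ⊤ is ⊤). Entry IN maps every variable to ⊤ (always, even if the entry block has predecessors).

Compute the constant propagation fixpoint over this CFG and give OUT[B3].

Per-block solution:
  B0:   IN=(all ⊤)   OUT={b:4, f:-2; rest ⊤}
  B1:   IN={b:4, f:-2; rest ⊤}   OUT={b:4, f:-2; rest ⊤}
  B2:   IN={b:4, f:-2; rest ⊤}   OUT={b:4, f:-2; rest ⊤}
  B3:   IN={b:4, f:-2; rest ⊤}   OUT={b:-1, f:-2; rest ⊤}
  B4:   IN={f:-2; rest ⊤}   OUT={b:1, c:6, f:-2; rest ⊤}

Merge at B3: IN[B3] = OUT[B2] = {a: ⊤, b: 4, c: ⊤, d: ⊤, e: ⊤, f: -2}
Applying B3's transfer function to that IN value gives OUT[B3] (row B3 above).

Answer: {a: ⊤, b: -1, c: ⊤, d: ⊤, e: ⊤, f: -2}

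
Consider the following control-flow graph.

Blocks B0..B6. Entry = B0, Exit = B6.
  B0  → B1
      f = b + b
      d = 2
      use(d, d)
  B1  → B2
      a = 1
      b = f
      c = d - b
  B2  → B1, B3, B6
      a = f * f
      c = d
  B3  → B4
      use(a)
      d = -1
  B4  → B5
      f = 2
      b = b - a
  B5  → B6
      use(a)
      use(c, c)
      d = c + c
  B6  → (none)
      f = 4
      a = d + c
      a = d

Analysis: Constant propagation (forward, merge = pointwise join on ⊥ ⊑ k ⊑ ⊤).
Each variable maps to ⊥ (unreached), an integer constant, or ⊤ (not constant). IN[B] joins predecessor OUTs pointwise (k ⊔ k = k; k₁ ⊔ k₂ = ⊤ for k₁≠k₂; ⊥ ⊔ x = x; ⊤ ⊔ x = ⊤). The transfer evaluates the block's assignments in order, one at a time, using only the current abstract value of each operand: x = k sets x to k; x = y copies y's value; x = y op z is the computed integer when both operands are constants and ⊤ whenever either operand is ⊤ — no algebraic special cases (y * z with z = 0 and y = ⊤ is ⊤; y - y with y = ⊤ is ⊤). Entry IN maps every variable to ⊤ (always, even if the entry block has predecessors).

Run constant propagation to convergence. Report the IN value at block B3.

Answer: {a: ⊤, b: ⊤, c: 2, d: 2, e: ⊤, f: ⊤}

Trace:
Converged values:
  B0:  IN=(all ⊤)  OUT={d:2; rest ⊤}
  B1:  IN={d:2; rest ⊤}  OUT={a:1, d:2; rest ⊤}
  B2:  IN={a:1, d:2; rest ⊤}  OUT={c:2, d:2; rest ⊤}
  B3:  IN={c:2, d:2; rest ⊤}  OUT={c:2, d:-1; rest ⊤}
  B4:  IN={c:2, d:-1; rest ⊤}  OUT={c:2, d:-1, f:2; rest ⊤}
  B5:  IN={c:2, d:-1, f:2; rest ⊤}  OUT={c:2, d:4, f:2; rest ⊤}
  B6:  IN={c:2; rest ⊤}  OUT={c:2, f:4; rest ⊤}

Merge at B3: IN[B3] = OUT[B2] = {a: ⊤, b: ⊤, c: 2, d: 2, e: ⊤, f: ⊤}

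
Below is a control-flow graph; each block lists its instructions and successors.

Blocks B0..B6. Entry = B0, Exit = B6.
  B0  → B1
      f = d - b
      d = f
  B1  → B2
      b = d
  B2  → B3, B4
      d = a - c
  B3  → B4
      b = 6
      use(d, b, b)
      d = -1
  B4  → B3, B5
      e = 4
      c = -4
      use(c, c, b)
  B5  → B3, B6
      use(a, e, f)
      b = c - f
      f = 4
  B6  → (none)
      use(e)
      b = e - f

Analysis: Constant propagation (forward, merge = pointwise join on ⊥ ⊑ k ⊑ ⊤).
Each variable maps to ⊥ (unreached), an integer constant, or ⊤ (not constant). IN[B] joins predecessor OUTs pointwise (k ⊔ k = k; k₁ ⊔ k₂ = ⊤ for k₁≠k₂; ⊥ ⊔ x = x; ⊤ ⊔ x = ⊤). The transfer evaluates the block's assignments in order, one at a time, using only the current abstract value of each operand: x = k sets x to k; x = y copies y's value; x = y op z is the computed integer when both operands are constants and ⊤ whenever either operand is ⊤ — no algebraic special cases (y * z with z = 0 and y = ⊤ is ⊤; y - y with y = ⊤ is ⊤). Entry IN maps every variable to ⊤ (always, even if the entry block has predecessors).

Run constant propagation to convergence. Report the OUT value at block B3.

Per-block solution:
  B0:  IN=(all ⊤)  OUT=(all ⊤)
  B1:  IN=(all ⊤)  OUT=(all ⊤)
  B2:  IN=(all ⊤)  OUT=(all ⊤)
  B3:  IN=(all ⊤)  OUT={b:6, d:-1; rest ⊤}
  B4:  IN=(all ⊤)  OUT={c:-4, e:4; rest ⊤}
  B5:  IN={c:-4, e:4; rest ⊤}  OUT={c:-4, e:4, f:4; rest ⊤}
  B6:  IN={c:-4, e:4, f:4; rest ⊤}  OUT={b:0, c:-4, e:4, f:4; rest ⊤}

Merge at B3: IN[B3] = OUT[B2] ⊔ OUT[B4] ⊔ OUT[B5] = {a: ⊤, b: ⊤, c: ⊤, d: ⊤, e: ⊤, f: ⊤}
Applying B3's transfer function to that IN value gives OUT[B3] (row B3 above).

Answer: {a: ⊤, b: 6, c: ⊤, d: -1, e: ⊤, f: ⊤}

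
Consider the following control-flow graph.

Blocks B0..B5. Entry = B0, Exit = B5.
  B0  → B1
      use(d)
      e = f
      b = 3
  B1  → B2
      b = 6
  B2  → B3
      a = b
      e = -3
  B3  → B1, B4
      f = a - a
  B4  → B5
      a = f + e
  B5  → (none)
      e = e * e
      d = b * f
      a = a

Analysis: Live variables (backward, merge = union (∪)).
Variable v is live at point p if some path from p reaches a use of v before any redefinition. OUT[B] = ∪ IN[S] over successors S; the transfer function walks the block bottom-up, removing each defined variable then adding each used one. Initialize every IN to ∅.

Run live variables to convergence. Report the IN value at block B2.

Per-block solution:
  B0: | IN={d, f} | OUT={}
  B1: | IN={} | OUT={b}
  B2: | IN={b} | OUT={a, b, e}
  B3: | IN={a, b, e} | OUT={b, e, f}
  B4: | IN={b, e, f} | OUT={a, b, e, f}
  B5: | IN={a, b, e, f} | OUT={}

Merge at B2: OUT[B2] = IN[B3] = {a, b, e}
Applying B2's transfer function to that OUT value gives IN[B2] (row B2 above).

Answer: {b}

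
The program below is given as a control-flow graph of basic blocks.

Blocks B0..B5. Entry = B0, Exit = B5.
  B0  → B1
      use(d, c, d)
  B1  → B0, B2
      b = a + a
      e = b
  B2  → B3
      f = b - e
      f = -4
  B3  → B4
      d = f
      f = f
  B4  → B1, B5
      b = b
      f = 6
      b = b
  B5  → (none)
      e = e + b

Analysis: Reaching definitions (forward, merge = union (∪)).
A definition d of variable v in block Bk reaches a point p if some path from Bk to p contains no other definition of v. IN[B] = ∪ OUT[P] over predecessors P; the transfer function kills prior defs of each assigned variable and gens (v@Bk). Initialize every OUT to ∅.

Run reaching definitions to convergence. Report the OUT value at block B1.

Answer: {b@B1, d@B3, e@B1, f@B4}

Derivation:
Fixpoint table:
  B0:   IN={b@B1, d@B3, e@B1, f@B4}   OUT={b@B1, d@B3, e@B1, f@B4}
  B1:   IN={b@B1, b@B4, d@B3, e@B1, f@B4}   OUT={b@B1, d@B3, e@B1, f@B4}
  B2:   IN={b@B1, d@B3, e@B1, f@B4}   OUT={b@B1, d@B3, e@B1, f@B2}
  B3:   IN={b@B1, d@B3, e@B1, f@B2}   OUT={b@B1, d@B3, e@B1, f@B3}
  B4:   IN={b@B1, d@B3, e@B1, f@B3}   OUT={b@B4, d@B3, e@B1, f@B4}
  B5:   IN={b@B4, d@B3, e@B1, f@B4}   OUT={b@B4, d@B3, e@B5, f@B4}

Merge at B1: IN[B1] = OUT[B0] ⊔ OUT[B4] = {b@B1, b@B4, d@B3, e@B1, f@B4}
Applying B1's transfer function to that IN value gives OUT[B1] (row B1 above).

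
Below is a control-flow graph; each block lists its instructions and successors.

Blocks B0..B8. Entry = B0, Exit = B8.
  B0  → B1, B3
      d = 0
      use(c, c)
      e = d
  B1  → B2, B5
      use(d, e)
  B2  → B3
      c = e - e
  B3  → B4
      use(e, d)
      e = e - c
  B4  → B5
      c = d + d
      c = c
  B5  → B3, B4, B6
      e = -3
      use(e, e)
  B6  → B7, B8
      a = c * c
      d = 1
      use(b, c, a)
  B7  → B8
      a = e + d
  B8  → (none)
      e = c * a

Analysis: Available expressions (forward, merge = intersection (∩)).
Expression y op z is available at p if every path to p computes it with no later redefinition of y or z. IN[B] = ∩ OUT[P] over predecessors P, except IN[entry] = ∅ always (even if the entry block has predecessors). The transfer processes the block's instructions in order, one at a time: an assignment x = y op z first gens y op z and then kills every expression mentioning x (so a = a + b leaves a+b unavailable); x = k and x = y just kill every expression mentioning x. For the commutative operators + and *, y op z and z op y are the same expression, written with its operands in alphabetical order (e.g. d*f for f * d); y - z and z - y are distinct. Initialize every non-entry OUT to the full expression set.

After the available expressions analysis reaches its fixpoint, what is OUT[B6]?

Answer: {c*c}

Trace:
Per-block solution:
  B0: | IN={} | OUT={}
  B1: | IN={} | OUT={}
  B2: | IN={} | OUT={e-e}
  B3: | IN={} | OUT={}
  B4: | IN={} | OUT={d+d}
  B5: | IN={} | OUT={}
  B6: | IN={} | OUT={c*c}
  B7: | IN={c*c} | OUT={c*c, d+e}
  B8: | IN={c*c} | OUT={a*c, c*c}

Merge at B6: IN[B6] = OUT[B5] = {}
Applying B6's transfer function to that IN value gives OUT[B6] (row B6 above).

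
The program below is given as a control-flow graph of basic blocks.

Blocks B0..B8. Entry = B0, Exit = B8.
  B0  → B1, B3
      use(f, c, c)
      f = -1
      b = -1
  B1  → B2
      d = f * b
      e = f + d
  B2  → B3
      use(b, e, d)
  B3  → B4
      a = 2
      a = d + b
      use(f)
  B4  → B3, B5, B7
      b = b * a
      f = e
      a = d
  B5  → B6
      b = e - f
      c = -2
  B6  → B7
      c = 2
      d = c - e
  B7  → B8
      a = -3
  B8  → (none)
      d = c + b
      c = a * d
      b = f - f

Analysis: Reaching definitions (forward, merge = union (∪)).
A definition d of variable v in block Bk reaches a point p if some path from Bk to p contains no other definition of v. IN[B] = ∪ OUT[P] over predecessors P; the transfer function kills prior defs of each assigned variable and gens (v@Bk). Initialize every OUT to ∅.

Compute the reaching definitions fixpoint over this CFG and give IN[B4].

Converged values:
  B0:   IN={}   OUT={b@B0, f@B0}
  B1:   IN={b@B0, f@B0}   OUT={b@B0, d@B1, e@B1, f@B0}
  B2:   IN={b@B0, d@B1, e@B1, f@B0}   OUT={b@B0, d@B1, e@B1, f@B0}
  B3:   IN={a@B4, b@B0, b@B4, d@B1, e@B1, f@B0, f@B4}   OUT={a@B3, b@B0, b@B4, d@B1, e@B1, f@B0, f@B4}
  B4:   IN={a@B3, b@B0, b@B4, d@B1, e@B1, f@B0, f@B4}   OUT={a@B4, b@B4, d@B1, e@B1, f@B4}
  B5:   IN={a@B4, b@B4, d@B1, e@B1, f@B4}   OUT={a@B4, b@B5, c@B5, d@B1, e@B1, f@B4}
  B6:   IN={a@B4, b@B5, c@B5, d@B1, e@B1, f@B4}   OUT={a@B4, b@B5, c@B6, d@B6, e@B1, f@B4}
  B7:   IN={a@B4, b@B4, b@B5, c@B6, d@B1, d@B6, e@B1, f@B4}   OUT={a@B7, b@B4, b@B5, c@B6, d@B1, d@B6, e@B1, f@B4}
  B8:   IN={a@B7, b@B4, b@B5, c@B6, d@B1, d@B6, e@B1, f@B4}   OUT={a@B7, b@B8, c@B8, d@B8, e@B1, f@B4}

Merge at B4: IN[B4] = OUT[B3] = {a@B3, b@B0, b@B4, d@B1, e@B1, f@B0, f@B4}

Answer: {a@B3, b@B0, b@B4, d@B1, e@B1, f@B0, f@B4}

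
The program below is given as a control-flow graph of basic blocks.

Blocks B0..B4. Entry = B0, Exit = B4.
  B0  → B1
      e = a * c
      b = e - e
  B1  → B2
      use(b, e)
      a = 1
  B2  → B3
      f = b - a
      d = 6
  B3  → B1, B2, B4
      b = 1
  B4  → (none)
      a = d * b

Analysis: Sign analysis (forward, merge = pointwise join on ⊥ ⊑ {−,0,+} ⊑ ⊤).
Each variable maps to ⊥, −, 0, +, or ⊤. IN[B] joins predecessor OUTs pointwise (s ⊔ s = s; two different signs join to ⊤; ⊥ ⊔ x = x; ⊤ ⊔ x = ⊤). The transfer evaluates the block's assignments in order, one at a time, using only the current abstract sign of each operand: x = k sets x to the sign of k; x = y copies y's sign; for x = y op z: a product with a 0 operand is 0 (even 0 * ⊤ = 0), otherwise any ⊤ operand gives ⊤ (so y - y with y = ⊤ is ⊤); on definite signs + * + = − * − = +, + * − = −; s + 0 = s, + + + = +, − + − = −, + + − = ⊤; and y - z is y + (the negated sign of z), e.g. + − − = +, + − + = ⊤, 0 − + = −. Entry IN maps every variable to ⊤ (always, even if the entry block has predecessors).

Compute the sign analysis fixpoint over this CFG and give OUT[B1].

Converged values:
  B0:  IN=(all ⊤)  OUT=(all ⊤)
  B1:  IN=(all ⊤)  OUT={a:+; rest ⊤}
  B2:  IN={a:+; rest ⊤}  OUT={a:+, d:+; rest ⊤}
  B3:  IN={a:+, d:+; rest ⊤}  OUT={a:+, b:+, d:+; rest ⊤}
  B4:  IN={a:+, b:+, d:+; rest ⊤}  OUT={a:+, b:+, d:+; rest ⊤}

Merge at B1: IN[B1] = OUT[B0] ⊔ OUT[B3] = {a: ⊤, b: ⊤, c: ⊤, d: ⊤, e: ⊤, f: ⊤}
Applying B1's transfer function to that IN value gives OUT[B1] (row B1 above).

Answer: {a: +, b: ⊤, c: ⊤, d: ⊤, e: ⊤, f: ⊤}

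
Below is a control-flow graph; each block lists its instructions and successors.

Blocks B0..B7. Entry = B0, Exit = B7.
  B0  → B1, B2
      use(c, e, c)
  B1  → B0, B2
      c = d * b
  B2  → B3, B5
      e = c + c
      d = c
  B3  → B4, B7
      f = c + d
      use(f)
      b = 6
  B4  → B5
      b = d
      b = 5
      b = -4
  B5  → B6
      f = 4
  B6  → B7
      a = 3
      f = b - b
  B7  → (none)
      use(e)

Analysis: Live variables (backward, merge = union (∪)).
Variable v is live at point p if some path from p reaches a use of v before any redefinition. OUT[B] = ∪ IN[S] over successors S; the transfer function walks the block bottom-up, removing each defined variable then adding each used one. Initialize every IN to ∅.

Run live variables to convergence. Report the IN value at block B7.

Answer: {e}

Derivation:
Converged values:
  B0: | IN={b, c, d, e} | OUT={b, c, d, e}
  B1: | IN={b, d, e} | OUT={b, c, d, e}
  B2: | IN={b, c} | OUT={b, c, d, e}
  B3: | IN={c, d, e} | OUT={d, e}
  B4: | IN={d, e} | OUT={b, e}
  B5: | IN={b, e} | OUT={b, e}
  B6: | IN={b, e} | OUT={e}
  B7: | IN={e} | OUT={}

B7 is the boundary node: OUT[B7] = {}
Applying B7's transfer function to that OUT value gives IN[B7] (row B7 above).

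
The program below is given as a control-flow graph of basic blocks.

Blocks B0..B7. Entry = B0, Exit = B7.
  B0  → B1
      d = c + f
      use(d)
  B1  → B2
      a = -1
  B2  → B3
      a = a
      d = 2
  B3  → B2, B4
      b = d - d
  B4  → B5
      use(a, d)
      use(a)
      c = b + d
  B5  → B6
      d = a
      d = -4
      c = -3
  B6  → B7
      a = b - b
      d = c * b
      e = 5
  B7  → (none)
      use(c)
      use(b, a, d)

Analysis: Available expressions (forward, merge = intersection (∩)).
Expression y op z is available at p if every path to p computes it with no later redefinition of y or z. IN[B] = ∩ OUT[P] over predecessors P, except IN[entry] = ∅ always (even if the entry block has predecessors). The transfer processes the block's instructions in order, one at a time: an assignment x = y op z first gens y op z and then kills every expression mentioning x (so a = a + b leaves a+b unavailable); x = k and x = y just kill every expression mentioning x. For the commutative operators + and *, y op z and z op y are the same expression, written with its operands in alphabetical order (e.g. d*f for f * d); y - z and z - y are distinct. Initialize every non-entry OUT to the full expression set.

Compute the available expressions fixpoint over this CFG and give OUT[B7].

Answer: {b*c, b-b}

Derivation:
Per-block solution:
  B0: | IN={} | OUT={c+f}
  B1: | IN={c+f} | OUT={c+f}
  B2: | IN={c+f} | OUT={c+f}
  B3: | IN={c+f} | OUT={c+f, d-d}
  B4: | IN={c+f, d-d} | OUT={b+d, d-d}
  B5: | IN={b+d, d-d} | OUT={}
  B6: | IN={} | OUT={b*c, b-b}
  B7: | IN={b*c, b-b} | OUT={b*c, b-b}

Merge at B7: IN[B7] = OUT[B6] = {b*c, b-b}
Applying B7's transfer function to that IN value gives OUT[B7] (row B7 above).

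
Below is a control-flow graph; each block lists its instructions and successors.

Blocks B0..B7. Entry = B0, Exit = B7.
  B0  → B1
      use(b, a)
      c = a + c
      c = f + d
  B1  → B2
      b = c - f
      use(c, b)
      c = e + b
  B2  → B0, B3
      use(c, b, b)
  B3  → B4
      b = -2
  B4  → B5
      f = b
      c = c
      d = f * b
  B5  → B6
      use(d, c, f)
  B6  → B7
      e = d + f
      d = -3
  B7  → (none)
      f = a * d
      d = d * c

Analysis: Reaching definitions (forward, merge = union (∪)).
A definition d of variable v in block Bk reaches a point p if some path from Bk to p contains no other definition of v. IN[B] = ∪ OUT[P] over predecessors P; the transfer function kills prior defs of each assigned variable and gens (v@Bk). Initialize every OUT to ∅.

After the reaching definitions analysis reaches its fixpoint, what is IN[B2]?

Answer: {b@B1, c@B1}

Derivation:
Per-block solution:
  B0: | IN={b@B1, c@B1} | OUT={b@B1, c@B0}
  B1: | IN={b@B1, c@B0} | OUT={b@B1, c@B1}
  B2: | IN={b@B1, c@B1} | OUT={b@B1, c@B1}
  B3: | IN={b@B1, c@B1} | OUT={b@B3, c@B1}
  B4: | IN={b@B3, c@B1} | OUT={b@B3, c@B4, d@B4, f@B4}
  B5: | IN={b@B3, c@B4, d@B4, f@B4} | OUT={b@B3, c@B4, d@B4, f@B4}
  B6: | IN={b@B3, c@B4, d@B4, f@B4} | OUT={b@B3, c@B4, d@B6, e@B6, f@B4}
  B7: | IN={b@B3, c@B4, d@B6, e@B6, f@B4} | OUT={b@B3, c@B4, d@B7, e@B6, f@B7}

Merge at B2: IN[B2] = OUT[B1] = {b@B1, c@B1}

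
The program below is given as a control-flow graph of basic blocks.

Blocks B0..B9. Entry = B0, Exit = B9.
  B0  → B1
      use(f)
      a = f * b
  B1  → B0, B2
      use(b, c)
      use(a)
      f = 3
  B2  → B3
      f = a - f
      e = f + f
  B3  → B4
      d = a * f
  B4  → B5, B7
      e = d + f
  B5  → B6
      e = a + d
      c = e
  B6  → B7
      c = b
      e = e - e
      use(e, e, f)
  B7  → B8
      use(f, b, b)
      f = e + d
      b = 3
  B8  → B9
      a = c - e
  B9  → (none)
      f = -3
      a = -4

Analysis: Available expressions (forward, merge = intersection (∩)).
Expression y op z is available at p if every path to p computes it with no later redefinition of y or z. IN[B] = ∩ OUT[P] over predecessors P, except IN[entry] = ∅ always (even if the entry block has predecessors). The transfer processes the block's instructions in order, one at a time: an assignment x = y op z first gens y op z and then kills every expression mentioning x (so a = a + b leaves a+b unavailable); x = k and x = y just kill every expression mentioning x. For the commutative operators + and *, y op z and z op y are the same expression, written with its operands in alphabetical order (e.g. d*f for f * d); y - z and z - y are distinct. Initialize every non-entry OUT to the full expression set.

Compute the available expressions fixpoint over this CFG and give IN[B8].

Per-block solution:
  B0:   IN={}   OUT={b*f}
  B1:   IN={b*f}   OUT={}
  B2:   IN={}   OUT={f+f}
  B3:   IN={f+f}   OUT={a*f, f+f}
  B4:   IN={a*f, f+f}   OUT={a*f, d+f, f+f}
  B5:   IN={a*f, d+f, f+f}   OUT={a*f, a+d, d+f, f+f}
  B6:   IN={a*f, a+d, d+f, f+f}   OUT={a*f, a+d, d+f, f+f}
  B7:   IN={a*f, d+f, f+f}   OUT={d+e}
  B8:   IN={d+e}   OUT={c-e, d+e}
  B9:   IN={c-e, d+e}   OUT={c-e, d+e}

Merge at B8: IN[B8] = OUT[B7] = {d+e}

Answer: {d+e}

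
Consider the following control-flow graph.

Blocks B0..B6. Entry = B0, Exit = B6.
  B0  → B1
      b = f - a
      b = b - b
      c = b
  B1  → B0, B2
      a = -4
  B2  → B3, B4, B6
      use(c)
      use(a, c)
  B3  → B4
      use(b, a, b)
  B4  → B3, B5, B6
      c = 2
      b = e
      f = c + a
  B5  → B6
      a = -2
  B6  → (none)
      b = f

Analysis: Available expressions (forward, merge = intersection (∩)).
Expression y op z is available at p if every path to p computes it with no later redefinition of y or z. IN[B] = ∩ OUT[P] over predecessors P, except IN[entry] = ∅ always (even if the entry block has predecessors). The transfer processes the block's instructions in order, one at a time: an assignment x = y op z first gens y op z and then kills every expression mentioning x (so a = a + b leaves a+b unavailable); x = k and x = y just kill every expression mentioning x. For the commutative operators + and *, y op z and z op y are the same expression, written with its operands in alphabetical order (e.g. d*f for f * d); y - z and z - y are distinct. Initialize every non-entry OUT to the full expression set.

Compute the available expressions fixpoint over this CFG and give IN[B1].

Per-block solution:
  B0:  IN={}  OUT={f-a}
  B1:  IN={f-a}  OUT={}
  B2:  IN={}  OUT={}
  B3:  IN={}  OUT={}
  B4:  IN={}  OUT={a+c}
  B5:  IN={a+c}  OUT={}
  B6:  IN={}  OUT={}

Merge at B1: IN[B1] = OUT[B0] = {f-a}

Answer: {f-a}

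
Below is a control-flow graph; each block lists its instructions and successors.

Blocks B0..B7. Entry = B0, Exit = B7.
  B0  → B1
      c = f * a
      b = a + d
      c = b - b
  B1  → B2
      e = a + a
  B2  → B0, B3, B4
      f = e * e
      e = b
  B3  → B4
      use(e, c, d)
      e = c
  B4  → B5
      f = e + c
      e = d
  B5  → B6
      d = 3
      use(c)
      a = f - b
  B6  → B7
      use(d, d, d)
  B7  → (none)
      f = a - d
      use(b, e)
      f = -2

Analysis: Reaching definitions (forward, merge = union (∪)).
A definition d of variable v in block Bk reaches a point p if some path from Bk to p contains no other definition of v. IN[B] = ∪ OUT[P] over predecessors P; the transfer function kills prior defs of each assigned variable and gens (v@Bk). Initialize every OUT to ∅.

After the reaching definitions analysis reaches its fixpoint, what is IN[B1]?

Per-block solution:
  B0:  IN={b@B0, c@B0, e@B2, f@B2}  OUT={b@B0, c@B0, e@B2, f@B2}
  B1:  IN={b@B0, c@B0, e@B2, f@B2}  OUT={b@B0, c@B0, e@B1, f@B2}
  B2:  IN={b@B0, c@B0, e@B1, f@B2}  OUT={b@B0, c@B0, e@B2, f@B2}
  B3:  IN={b@B0, c@B0, e@B2, f@B2}  OUT={b@B0, c@B0, e@B3, f@B2}
  B4:  IN={b@B0, c@B0, e@B2, e@B3, f@B2}  OUT={b@B0, c@B0, e@B4, f@B4}
  B5:  IN={b@B0, c@B0, e@B4, f@B4}  OUT={a@B5, b@B0, c@B0, d@B5, e@B4, f@B4}
  B6:  IN={a@B5, b@B0, c@B0, d@B5, e@B4, f@B4}  OUT={a@B5, b@B0, c@B0, d@B5, e@B4, f@B4}
  B7:  IN={a@B5, b@B0, c@B0, d@B5, e@B4, f@B4}  OUT={a@B5, b@B0, c@B0, d@B5, e@B4, f@B7}

Merge at B1: IN[B1] = OUT[B0] = {b@B0, c@B0, e@B2, f@B2}

Answer: {b@B0, c@B0, e@B2, f@B2}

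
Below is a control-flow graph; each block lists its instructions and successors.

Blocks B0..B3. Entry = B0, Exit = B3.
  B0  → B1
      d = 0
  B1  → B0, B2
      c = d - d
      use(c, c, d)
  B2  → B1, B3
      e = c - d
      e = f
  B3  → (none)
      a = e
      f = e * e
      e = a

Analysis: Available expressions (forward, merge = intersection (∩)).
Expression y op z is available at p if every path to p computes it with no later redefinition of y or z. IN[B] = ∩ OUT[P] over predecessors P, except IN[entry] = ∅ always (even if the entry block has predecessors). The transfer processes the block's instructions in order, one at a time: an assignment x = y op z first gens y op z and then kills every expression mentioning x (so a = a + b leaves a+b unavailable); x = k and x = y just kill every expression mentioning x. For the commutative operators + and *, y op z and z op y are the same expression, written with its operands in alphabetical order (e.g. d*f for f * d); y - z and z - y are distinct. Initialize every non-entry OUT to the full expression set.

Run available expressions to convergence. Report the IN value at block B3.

Converged values:
  B0:   IN={}   OUT={}
  B1:   IN={}   OUT={d-d}
  B2:   IN={d-d}   OUT={c-d, d-d}
  B3:   IN={c-d, d-d}   OUT={c-d, d-d}

Merge at B3: IN[B3] = OUT[B2] = {c-d, d-d}

Answer: {c-d, d-d}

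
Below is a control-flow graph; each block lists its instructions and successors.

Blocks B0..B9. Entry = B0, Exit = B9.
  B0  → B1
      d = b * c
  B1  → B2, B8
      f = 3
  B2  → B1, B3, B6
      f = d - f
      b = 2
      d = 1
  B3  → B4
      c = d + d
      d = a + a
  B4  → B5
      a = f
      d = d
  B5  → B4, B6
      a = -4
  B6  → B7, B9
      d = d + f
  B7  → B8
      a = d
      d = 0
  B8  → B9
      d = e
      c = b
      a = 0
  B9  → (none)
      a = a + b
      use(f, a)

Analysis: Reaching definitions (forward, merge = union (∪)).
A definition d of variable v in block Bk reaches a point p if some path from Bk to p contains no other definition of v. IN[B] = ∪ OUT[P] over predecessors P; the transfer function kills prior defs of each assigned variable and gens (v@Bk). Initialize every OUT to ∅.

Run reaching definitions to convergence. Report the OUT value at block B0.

Answer: {d@B0}

Derivation:
Converged values:
  B0: | IN={} | OUT={d@B0}
  B1: | IN={b@B2, d@B0, d@B2, f@B2} | OUT={b@B2, d@B0, d@B2, f@B1}
  B2: | IN={b@B2, d@B0, d@B2, f@B1} | OUT={b@B2, d@B2, f@B2}
  B3: | IN={b@B2, d@B2, f@B2} | OUT={b@B2, c@B3, d@B3, f@B2}
  B4: | IN={a@B5, b@B2, c@B3, d@B3, d@B4, f@B2} | OUT={a@B4, b@B2, c@B3, d@B4, f@B2}
  B5: | IN={a@B4, b@B2, c@B3, d@B4, f@B2} | OUT={a@B5, b@B2, c@B3, d@B4, f@B2}
  B6: | IN={a@B5, b@B2, c@B3, d@B2, d@B4, f@B2} | OUT={a@B5, b@B2, c@B3, d@B6, f@B2}
  B7: | IN={a@B5, b@B2, c@B3, d@B6, f@B2} | OUT={a@B7, b@B2, c@B3, d@B7, f@B2}
  B8: | IN={a@B7, b@B2, c@B3, d@B0, d@B2, d@B7, f@B1, f@B2} | OUT={a@B8, b@B2, c@B8, d@B8, f@B1, f@B2}
  B9: | IN={a@B5, a@B8, b@B2, c@B3, c@B8, d@B6, d@B8, f@B1, f@B2} | OUT={a@B9, b@B2, c@B3, c@B8, d@B6, d@B8, f@B1, f@B2}

B0 is the boundary node: IN[B0] = {}
Applying B0's transfer function to that IN value gives OUT[B0] (row B0 above).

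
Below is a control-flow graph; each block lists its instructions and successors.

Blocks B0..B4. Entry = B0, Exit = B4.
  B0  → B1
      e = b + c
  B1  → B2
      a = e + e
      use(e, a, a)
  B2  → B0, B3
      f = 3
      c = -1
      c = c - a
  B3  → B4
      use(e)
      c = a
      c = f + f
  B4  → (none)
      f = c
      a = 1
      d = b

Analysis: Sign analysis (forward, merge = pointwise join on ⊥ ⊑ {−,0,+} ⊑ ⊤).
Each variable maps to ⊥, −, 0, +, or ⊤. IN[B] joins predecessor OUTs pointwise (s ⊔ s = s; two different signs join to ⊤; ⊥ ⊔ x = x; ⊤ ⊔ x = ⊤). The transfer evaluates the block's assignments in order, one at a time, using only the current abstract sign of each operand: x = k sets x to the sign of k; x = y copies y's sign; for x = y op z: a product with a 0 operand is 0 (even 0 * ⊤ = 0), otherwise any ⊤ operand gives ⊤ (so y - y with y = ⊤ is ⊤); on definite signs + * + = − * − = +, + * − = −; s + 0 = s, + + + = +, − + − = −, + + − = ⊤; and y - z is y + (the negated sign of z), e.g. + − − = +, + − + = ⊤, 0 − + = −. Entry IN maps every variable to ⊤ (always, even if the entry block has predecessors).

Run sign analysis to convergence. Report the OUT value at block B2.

Answer: {a: ⊤, b: ⊤, c: ⊤, d: ⊤, e: ⊤, f: +}

Derivation:
Per-block solution:
  B0:  IN=(all ⊤)  OUT=(all ⊤)
  B1:  IN=(all ⊤)  OUT=(all ⊤)
  B2:  IN=(all ⊤)  OUT={f:+; rest ⊤}
  B3:  IN={f:+; rest ⊤}  OUT={c:+, f:+; rest ⊤}
  B4:  IN={c:+, f:+; rest ⊤}  OUT={a:+, c:+, f:+; rest ⊤}

Merge at B2: IN[B2] = OUT[B1] = {a: ⊤, b: ⊤, c: ⊤, d: ⊤, e: ⊤, f: ⊤}
Applying B2's transfer function to that IN value gives OUT[B2] (row B2 above).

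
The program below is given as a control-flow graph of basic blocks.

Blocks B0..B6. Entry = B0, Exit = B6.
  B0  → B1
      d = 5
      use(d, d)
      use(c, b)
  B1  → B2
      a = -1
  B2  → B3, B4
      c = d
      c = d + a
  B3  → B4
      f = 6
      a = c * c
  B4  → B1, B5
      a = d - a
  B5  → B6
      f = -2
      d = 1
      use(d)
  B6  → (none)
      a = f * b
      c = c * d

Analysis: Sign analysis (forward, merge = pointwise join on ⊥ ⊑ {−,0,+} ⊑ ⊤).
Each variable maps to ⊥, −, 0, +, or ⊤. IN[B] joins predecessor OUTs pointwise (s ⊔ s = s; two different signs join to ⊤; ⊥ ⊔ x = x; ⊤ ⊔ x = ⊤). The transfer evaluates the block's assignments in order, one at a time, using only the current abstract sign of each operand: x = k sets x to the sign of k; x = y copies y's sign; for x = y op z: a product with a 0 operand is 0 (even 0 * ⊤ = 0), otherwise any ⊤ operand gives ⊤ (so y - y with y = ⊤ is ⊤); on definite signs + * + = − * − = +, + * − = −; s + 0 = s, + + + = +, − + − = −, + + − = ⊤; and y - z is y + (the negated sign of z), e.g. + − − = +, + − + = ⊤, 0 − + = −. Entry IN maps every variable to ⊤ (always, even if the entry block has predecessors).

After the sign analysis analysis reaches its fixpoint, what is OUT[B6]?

Per-block solution:
  B0: | IN=(all ⊤) | OUT={d:+; rest ⊤}
  B1: | IN={d:+; rest ⊤} | OUT={a:-, d:+; rest ⊤}
  B2: | IN={a:-, d:+; rest ⊤} | OUT={a:-, d:+; rest ⊤}
  B3: | IN={a:-, d:+; rest ⊤} | OUT={d:+, f:+; rest ⊤}
  B4: | IN={d:+; rest ⊤} | OUT={d:+; rest ⊤}
  B5: | IN={d:+; rest ⊤} | OUT={d:+, f:-; rest ⊤}
  B6: | IN={d:+, f:-; rest ⊤} | OUT={d:+, f:-; rest ⊤}

Merge at B6: IN[B6] = OUT[B5] = {a: ⊤, b: ⊤, c: ⊤, d: +, e: ⊤, f: -}
Applying B6's transfer function to that IN value gives OUT[B6] (row B6 above).

Answer: {a: ⊤, b: ⊤, c: ⊤, d: +, e: ⊤, f: -}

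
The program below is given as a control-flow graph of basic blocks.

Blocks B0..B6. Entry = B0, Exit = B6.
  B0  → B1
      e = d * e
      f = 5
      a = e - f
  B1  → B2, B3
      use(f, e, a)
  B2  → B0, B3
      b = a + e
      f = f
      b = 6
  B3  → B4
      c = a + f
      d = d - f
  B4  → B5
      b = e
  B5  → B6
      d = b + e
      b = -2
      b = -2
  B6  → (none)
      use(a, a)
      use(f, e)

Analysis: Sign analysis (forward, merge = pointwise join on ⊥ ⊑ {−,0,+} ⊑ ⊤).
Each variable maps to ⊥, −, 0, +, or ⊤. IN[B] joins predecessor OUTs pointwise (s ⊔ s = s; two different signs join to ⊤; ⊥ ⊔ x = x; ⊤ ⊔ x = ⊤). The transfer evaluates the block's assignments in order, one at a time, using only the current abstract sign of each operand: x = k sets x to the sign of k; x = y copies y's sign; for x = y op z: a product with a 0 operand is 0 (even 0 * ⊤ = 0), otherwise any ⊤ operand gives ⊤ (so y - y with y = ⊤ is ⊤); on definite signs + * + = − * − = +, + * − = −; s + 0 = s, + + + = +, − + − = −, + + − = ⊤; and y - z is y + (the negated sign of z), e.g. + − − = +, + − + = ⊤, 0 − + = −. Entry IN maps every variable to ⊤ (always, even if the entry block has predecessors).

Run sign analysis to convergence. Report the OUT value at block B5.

Converged values:
  B0: | IN=(all ⊤) | OUT={f:+; rest ⊤}
  B1: | IN={f:+; rest ⊤} | OUT={f:+; rest ⊤}
  B2: | IN={f:+; rest ⊤} | OUT={b:+, f:+; rest ⊤}
  B3: | IN={f:+; rest ⊤} | OUT={f:+; rest ⊤}
  B4: | IN={f:+; rest ⊤} | OUT={f:+; rest ⊤}
  B5: | IN={f:+; rest ⊤} | OUT={b:-, f:+; rest ⊤}
  B6: | IN={b:-, f:+; rest ⊤} | OUT={b:-, f:+; rest ⊤}

Merge at B5: IN[B5] = OUT[B4] = {a: ⊤, b: ⊤, c: ⊤, d: ⊤, e: ⊤, f: +}
Applying B5's transfer function to that IN value gives OUT[B5] (row B5 above).

Answer: {a: ⊤, b: -, c: ⊤, d: ⊤, e: ⊤, f: +}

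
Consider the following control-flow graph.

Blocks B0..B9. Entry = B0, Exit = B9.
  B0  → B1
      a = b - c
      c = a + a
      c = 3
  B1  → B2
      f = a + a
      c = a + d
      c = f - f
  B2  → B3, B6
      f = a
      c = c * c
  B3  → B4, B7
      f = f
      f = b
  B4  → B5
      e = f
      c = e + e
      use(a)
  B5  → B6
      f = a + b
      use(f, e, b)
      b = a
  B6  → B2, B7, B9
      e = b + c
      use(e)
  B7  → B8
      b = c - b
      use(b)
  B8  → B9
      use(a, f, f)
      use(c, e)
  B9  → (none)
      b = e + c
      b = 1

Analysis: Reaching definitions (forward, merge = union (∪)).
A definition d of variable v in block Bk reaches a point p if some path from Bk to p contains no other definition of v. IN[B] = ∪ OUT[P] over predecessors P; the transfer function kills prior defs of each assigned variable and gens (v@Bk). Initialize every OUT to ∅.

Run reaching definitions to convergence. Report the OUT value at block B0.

Answer: {a@B0, c@B0}

Working:
Per-block solution:
  B0:  IN={}  OUT={a@B0, c@B0}
  B1:  IN={a@B0, c@B0}  OUT={a@B0, c@B1, f@B1}
  B2:  IN={a@B0, b@B5, c@B1, c@B2, c@B4, e@B6, f@B1, f@B2, f@B5}  OUT={a@B0, b@B5, c@B2, e@B6, f@B2}
  B3:  IN={a@B0, b@B5, c@B2, e@B6, f@B2}  OUT={a@B0, b@B5, c@B2, e@B6, f@B3}
  B4:  IN={a@B0, b@B5, c@B2, e@B6, f@B3}  OUT={a@B0, b@B5, c@B4, e@B4, f@B3}
  B5:  IN={a@B0, b@B5, c@B4, e@B4, f@B3}  OUT={a@B0, b@B5, c@B4, e@B4, f@B5}
  B6:  IN={a@B0, b@B5, c@B2, c@B4, e@B4, e@B6, f@B2, f@B5}  OUT={a@B0, b@B5, c@B2, c@B4, e@B6, f@B2, f@B5}
  B7:  IN={a@B0, b@B5, c@B2, c@B4, e@B6, f@B2, f@B3, f@B5}  OUT={a@B0, b@B7, c@B2, c@B4, e@B6, f@B2, f@B3, f@B5}
  B8:  IN={a@B0, b@B7, c@B2, c@B4, e@B6, f@B2, f@B3, f@B5}  OUT={a@B0, b@B7, c@B2, c@B4, e@B6, f@B2, f@B3, f@B5}
  B9:  IN={a@B0, b@B5, b@B7, c@B2, c@B4, e@B6, f@B2, f@B3, f@B5}  OUT={a@B0, b@B9, c@B2, c@B4, e@B6, f@B2, f@B3, f@B5}

B0 is the boundary node: IN[B0] = {}
Applying B0's transfer function to that IN value gives OUT[B0] (row B0 above).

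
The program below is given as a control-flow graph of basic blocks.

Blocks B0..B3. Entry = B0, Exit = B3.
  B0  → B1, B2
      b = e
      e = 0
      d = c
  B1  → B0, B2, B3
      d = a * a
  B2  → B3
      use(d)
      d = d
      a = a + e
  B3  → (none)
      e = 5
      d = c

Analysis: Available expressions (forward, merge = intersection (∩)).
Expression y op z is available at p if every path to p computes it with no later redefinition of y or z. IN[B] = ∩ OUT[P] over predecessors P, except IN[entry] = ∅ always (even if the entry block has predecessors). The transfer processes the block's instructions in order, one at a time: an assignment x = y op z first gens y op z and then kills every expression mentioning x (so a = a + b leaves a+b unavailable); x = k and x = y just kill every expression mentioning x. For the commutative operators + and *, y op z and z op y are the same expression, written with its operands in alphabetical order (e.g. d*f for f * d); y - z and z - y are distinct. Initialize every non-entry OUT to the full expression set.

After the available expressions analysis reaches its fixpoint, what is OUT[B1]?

Per-block solution:
  B0:   IN={}   OUT={}
  B1:   IN={}   OUT={a*a}
  B2:   IN={}   OUT={}
  B3:   IN={}   OUT={}

Merge at B1: IN[B1] = OUT[B0] = {}
Applying B1's transfer function to that IN value gives OUT[B1] (row B1 above).

Answer: {a*a}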